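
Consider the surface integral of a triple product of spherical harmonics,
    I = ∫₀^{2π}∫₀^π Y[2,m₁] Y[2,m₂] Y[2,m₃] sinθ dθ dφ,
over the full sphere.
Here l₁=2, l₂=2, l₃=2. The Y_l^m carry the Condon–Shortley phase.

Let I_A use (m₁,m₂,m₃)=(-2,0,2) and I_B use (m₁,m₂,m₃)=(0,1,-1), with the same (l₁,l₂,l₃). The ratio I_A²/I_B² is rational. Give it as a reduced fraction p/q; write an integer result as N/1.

Same 2,2,2: normalisation and zero-m 3j drop out of the ratio.
A: Δ: 2! 2! 2! / 7! → 1/630; sum: t=2:+1/8 = 1/8; 3j²(2 2 2; -2 0 2) = Δ·Π!·Σ² = 2/35  (sign +1)
B: Δ: 2! 2! 2! / 7! → 1/630; sum: t=1:−1/2 t=2:+1/4 = -1/4; 3j²(2 2 2; 0 1 -1) = Δ·Π!·Σ² = 1/70  (sign +1)
I_A²/I_B² = (2/35)/(1/70) = 4/1

4/1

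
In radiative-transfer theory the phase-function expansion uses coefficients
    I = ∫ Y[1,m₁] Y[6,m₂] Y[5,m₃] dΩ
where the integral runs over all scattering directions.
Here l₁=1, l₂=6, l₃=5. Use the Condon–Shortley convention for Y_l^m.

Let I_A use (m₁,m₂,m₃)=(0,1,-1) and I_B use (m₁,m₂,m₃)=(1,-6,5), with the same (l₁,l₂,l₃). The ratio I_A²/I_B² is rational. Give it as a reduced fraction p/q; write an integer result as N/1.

Shared (l₁,l₂,l₃)=(1,6,5): N and (l;000)² cancel in I_A²/I_B².
A: Δ = 2!·0!·10!/13! = 1/858; Racah Σ t=1..1: t=1:−1/17280 = -1/17280; ⇒ 3j(1 6 5; 0 1 -1)² = 35/858, sgn -1
B: Δ = 2!·0!·10!/13! = 1/858; Racah Σ t=0..0: t=0:+1/7257600 = 1/7257600; ⇒ 3j(1 6 5; 1 -6 5)² = 1/13, sgn +1
I_A²/I_B² = (35/858)/(1/13) = 35/66

35/66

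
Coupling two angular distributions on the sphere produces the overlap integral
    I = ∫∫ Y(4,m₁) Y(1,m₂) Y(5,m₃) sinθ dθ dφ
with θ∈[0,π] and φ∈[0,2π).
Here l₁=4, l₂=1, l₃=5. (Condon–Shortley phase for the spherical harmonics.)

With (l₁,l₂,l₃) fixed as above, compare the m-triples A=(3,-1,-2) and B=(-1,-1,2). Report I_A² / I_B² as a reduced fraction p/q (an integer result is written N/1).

1/7

Shared (l₁,l₂,l₃)=(4,1,5): N and (l;000)² cancel in I_A²/I_B².
A: Δ = 0!·8!·2!/11! = 1/495; Racah Σ t=0..0: t=0:+1/10080 = 1/10080; ⇒ 3j(4 1 5; 3 -1 -2)² = 1/165, sgn -1
B: Δ = 0!·8!·2!/11! = 1/495; Racah Σ t=0..0: t=0:+1/1440 = 1/1440; ⇒ 3j(4 1 5; -1 -1 2)² = 7/165, sgn -1
I_A²/I_B² = (1/165)/(7/165) = 1/7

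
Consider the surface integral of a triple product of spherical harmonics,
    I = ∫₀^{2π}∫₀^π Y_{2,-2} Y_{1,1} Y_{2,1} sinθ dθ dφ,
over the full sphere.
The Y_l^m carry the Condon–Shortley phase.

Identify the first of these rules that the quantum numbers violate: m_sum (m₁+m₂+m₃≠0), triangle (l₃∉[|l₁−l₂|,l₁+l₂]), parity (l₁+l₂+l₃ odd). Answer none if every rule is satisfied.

Σmᵢ = 0  ✓
l₃∈[|l₁−l₂|,l₁+l₂]=[1,3], have l₃=2  ✓
Σlᵢ = 5 ⇒ odd  ✗

parity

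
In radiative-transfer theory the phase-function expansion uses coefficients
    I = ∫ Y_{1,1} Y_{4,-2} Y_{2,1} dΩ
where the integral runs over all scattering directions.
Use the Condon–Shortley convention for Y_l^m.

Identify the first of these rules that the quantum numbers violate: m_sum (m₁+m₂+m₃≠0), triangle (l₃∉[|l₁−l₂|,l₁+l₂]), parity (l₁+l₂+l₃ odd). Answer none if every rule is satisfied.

azimuthal sum: 1 − 2 + 1 = 0  ✓
3 ≤ 2 ≤ 5 (triangle on l)  ✗
L = 1 + 4 + 2 = 7 (odd)

triangle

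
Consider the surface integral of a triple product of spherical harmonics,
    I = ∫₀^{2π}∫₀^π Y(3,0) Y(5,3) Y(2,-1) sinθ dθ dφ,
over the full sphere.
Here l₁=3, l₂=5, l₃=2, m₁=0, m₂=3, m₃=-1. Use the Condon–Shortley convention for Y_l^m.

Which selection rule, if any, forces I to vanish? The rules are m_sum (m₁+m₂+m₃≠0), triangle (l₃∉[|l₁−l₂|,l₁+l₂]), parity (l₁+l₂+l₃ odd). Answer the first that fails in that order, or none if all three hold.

m_sum

azimuthal sum: 0 + 3 − 1 = 2  ✗
2 ≤ 2 ≤ 8 (triangle on l)
L = 3 + 5 + 2 = 10 (even)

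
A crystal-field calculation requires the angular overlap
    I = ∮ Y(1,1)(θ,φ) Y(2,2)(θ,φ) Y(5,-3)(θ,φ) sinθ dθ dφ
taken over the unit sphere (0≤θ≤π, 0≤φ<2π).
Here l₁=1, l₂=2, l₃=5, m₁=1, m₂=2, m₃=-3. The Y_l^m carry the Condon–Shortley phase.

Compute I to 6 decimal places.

0.000000

triangle: need 1≤l₃≤3, have 5; I=0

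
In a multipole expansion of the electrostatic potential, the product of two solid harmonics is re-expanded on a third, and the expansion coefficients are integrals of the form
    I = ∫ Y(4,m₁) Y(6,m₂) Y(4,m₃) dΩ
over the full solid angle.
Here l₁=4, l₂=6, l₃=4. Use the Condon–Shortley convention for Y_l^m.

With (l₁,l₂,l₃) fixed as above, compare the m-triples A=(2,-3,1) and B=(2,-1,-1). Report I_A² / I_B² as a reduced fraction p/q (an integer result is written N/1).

Same 4,6,4: normalisation and zero-m 3j drop out of the ratio.
A: Δ: 6! 2! 6! / 15! → 1/1261260; sum: t=0:+1/51840 t=1:−1/5760 t=2:+1/11520 = -7/103680; 3j²(4 6 4; 2 -3 1) = Δ·Π!·Σ² = 7/858  (sign +1)
B: Δ: 6! 2! 6! / 15! → 1/1261260; sum: t=0:+1/172800 t=1:−1/5760 t=2:+1/3456 = 7/57600; 3j²(4 6 4; 2 -1 -1) = Δ·Π!·Σ² = 21/2860  (sign -1)
I_A²/I_B² = (7/858)/(21/2860) = 10/9

10/9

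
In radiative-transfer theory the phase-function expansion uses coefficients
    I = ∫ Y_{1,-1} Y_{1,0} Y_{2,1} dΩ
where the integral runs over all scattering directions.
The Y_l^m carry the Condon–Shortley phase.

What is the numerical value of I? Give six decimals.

Rules hold: Σm=0, L=4 even, 0≤2≤2.
N = 3·3·5 = 45
Δ = 0!·2!·2!/5! = 1/30
Racah Σ t=0..0: t=0:+1/1 = 1/1
⇒ 3j(1 1 2; 0 0 0)² = 2/15, sgn +1
Racah Σ t=0..0: t=0:+1/2 = 1/2
⇒ 3j(1 1 2; -1 0 1)² = 1/10, sgn -1
4πI² = N·(3j₀)²·(3jₘ)² = 3/5
I = -1·√(0.6/4π) = -0.21850969

-0.218510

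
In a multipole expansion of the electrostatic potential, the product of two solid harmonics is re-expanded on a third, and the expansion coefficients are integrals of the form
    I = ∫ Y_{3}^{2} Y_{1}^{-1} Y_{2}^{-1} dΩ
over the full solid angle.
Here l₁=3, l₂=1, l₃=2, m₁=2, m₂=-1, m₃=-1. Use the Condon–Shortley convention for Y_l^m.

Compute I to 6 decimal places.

0.261169

m-sum 0 ✓  L=6 even ✓  2≤2≤4 ✓
Π(2lᵢ+1) = 7×3×5 = 105
triangle coeff Δ(3,1,2) = 1/105
Σ_t [1,1]: t=1:−1/4 = -1/4
(3j)²=3/35 [(3 1 2; 0 0 0)], sign=-1
Σ_t [0,0]: t=0:+1/12 = 1/12
(3j)²=2/21 [(3 1 2; 2 -1 -1)], sign=-1
⇒ 4πI² = 6/7
I = (+1)√(6/7/(4π)) = 0.26116903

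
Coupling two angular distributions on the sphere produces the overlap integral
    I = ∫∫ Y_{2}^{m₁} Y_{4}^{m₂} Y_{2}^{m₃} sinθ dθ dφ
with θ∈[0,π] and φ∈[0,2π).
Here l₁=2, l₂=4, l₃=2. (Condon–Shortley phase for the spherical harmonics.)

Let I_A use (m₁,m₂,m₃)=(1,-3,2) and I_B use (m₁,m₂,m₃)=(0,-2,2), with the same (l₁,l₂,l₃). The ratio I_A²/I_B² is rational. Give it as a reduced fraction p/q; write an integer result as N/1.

7/3

Same 2,4,2: normalisation and zero-m 3j drop out of the ratio.
A: Δ: 4! 0! 4! / 9! → 1/630; sum: t=1:−1/144 = -1/144; 3j²(2 4 2; 1 -3 2) = Δ·Π!·Σ² = 1/18  (sign -1)
B: Δ: 4! 0! 4! / 9! → 1/630; sum: t=2:+1/96 = 1/96; 3j²(2 4 2; 0 -2 2) = Δ·Π!·Σ² = 1/42  (sign +1)
I_A²/I_B² = (1/18)/(1/42) = 7/3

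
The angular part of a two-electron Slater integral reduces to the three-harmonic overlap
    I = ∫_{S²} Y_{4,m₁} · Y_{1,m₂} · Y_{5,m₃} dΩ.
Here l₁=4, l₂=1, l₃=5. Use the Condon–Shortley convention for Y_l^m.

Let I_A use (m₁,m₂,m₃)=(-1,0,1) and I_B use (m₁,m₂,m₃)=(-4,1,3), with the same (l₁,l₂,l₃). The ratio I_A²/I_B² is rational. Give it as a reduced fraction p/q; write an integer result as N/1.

l's match ⇒ only the (l;m) 3-j factors differ between A and B.
A: triangle coeff Δ(4,1,5) = 1/495; Σ_t [0,0]: t=0:+1/720 = 1/720; (3j)²=8/165 [(4 1 5; -1 0 1)], sign=+1
B: triangle coeff Δ(4,1,5) = 1/495; Σ_t [0,0]: t=0:+1/80640 = 1/80640; (3j)²=1/495 [(4 1 5; -4 1 3)], sign=+1
I_A²/I_B² = (8/165)/(1/495) = 24/1

24/1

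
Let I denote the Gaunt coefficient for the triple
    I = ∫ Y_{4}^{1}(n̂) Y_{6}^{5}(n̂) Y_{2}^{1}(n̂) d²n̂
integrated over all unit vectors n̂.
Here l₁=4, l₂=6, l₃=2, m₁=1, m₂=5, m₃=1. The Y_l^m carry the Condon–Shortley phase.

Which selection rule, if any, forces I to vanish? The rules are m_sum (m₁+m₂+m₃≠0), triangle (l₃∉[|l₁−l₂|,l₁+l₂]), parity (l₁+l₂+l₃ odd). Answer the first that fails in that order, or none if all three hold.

m_sum

Σmᵢ = 7  ✗
l₃∈[|l₁−l₂|,l₁+l₂]=[2,10], have l₃=2
Σlᵢ = 12 ⇒ even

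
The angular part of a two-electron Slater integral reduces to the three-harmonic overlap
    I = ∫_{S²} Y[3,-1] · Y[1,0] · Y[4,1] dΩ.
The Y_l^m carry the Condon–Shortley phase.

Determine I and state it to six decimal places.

-0.238414

Checks pass: Σm=0; 8 even; l₃=4∈[2,4].
(2·3+1)(2·1+1)(2·4+1) = 189
Δ: 0! 6! 2! / 9! → 1/252
sum: t=0:+1/36 = 1/36
3j²(3 1 4; 0 0 0) = Δ·Π!·Σ² = 4/63  (sign +1)
sum: t=0:+1/48 = 1/48
3j²(3 1 4; -1 0 1) = Δ·Π!·Σ² = 5/84  (sign -1)
combine: 4πI² = 189·4/63·5/84 = 5/7
take √, sign -1: I = -0.23841361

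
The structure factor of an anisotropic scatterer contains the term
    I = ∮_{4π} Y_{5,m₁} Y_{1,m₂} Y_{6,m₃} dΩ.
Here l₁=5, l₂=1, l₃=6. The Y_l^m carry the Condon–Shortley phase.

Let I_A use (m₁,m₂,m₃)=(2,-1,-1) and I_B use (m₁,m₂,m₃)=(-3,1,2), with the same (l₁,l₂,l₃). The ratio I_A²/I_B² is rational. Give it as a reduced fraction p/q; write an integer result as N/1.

l's match ⇒ only the (l;m) 3-j factors differ between A and B.
A: triangle coeff Δ(5,1,6) = 1/858; Σ_t [0,0]: t=0:+1/60480 = 1/60480; (3j)²=5/429 [(5 1 6; 2 -1 -1)], sign=-1
B: triangle coeff Δ(5,1,6) = 1/858; Σ_t [0,0]: t=0:+1/161280 = 1/161280; (3j)²=1/143 [(5 1 6; -3 1 2)], sign=+1
I_A²/I_B² = (5/429)/(1/143) = 5/3

5/3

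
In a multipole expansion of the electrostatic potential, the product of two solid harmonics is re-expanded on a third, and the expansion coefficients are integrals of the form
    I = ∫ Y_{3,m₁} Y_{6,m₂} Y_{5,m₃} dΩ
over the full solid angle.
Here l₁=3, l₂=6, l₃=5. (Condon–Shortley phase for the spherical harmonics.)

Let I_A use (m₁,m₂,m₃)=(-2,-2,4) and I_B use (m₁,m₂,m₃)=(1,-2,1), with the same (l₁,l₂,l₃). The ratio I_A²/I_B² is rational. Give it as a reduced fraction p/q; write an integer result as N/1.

l's match ⇒ only the (l;m) 3-j factors differ between A and B.
A: triangle coeff Δ(3,6,5) = 1/675675; Σ_t [3,4]: t=3:−1/60480 t=4:+1/967680 = -1/64512; (3j)²=15/1001 [(3 6 5; -2 -2 4)], sign=+1
B: triangle coeff Δ(3,6,5) = 1/675675; Σ_t [0,2]: t=0:+1/27648 t=1:−1/4320 t=2:+1/11520 = -1/9216; (3j)²=2/143 [(3 6 5; 1 -2 1)], sign=-1
I_A²/I_B² = (15/1001)/(2/143) = 15/14

15/14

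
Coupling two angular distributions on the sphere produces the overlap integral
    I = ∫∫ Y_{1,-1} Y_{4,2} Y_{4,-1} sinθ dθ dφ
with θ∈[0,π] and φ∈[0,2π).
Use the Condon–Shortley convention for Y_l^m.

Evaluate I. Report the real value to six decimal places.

Σlᵢ=9 odd — θ-integrand is odd under cosθ→−cosθ; I=0

0.000000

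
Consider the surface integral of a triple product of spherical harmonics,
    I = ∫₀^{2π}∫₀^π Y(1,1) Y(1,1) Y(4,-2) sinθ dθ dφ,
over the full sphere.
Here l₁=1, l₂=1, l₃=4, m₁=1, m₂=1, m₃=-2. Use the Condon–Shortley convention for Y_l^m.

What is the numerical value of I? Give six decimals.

|1−1|≤4≤1+1 violated ⇒ I = 0

0.000000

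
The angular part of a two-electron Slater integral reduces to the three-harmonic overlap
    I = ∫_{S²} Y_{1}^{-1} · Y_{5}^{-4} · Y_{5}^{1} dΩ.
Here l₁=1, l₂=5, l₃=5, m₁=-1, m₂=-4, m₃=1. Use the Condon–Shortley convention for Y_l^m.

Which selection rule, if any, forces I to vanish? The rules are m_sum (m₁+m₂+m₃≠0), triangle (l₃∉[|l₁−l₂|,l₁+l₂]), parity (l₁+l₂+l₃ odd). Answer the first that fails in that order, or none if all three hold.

Σmᵢ = -4  ✗
l₃∈[|l₁−l₂|,l₁+l₂]=[4,6], have l₃=5
Σlᵢ = 11 ⇒ odd

m_sum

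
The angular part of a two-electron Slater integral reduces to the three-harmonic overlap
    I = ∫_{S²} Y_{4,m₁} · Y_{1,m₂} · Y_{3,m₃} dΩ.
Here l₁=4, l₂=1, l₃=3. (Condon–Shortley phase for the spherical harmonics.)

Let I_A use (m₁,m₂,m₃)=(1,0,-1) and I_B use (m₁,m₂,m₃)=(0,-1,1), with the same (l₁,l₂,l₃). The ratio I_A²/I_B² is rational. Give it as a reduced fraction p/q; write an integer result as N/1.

Same 4,1,3: normalisation and zero-m 3j drop out of the ratio.
A: Δ: 2! 6! 0! / 9! → 1/252; sum: t=1:−1/48 = -1/48; 3j²(4 1 3; 1 0 -1) = Δ·Π!·Σ² = 5/84  (sign -1)
B: Δ: 2! 6! 0! / 9! → 1/252; sum: t=0:+1/96 = 1/96; 3j²(4 1 3; 0 -1 1) = Δ·Π!·Σ² = 1/42  (sign +1)
I_A²/I_B² = (5/84)/(1/42) = 5/2

5/2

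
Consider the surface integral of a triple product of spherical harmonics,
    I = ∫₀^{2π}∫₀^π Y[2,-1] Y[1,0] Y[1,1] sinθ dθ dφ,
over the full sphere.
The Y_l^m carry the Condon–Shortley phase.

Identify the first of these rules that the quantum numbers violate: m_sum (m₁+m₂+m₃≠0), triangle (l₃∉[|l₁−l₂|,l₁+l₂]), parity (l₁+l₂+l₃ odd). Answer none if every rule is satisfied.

none

Σmᵢ = 0  ✓
l₃∈[|l₁−l₂|,l₁+l₂]=[1,3], have l₃=1  ✓
Σlᵢ = 4 ⇒ even  ✓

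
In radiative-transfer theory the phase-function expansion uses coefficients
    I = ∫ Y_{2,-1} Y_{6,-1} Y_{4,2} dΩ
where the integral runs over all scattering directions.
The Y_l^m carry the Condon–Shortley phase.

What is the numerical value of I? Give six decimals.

Checks pass: Σm=0; 12 even; l₃=4∈[4,8].
(2·2+1)(2·6+1)(2·4+1) = 585
Δ: 4! 0! 8! / 13! → 1/6435
sum: t=2:+1/2304 = 1/2304
3j²(2 6 4; 0 0 0) = Δ·Π!·Σ² = 5/143  (sign +1)
sum: t=3:−1/8640 = -1/8640
3j²(2 6 4; -1 -1 2) = Δ·Π!·Σ² = 14/1287  (sign -1)
combine: 4πI² = 585·5/143·14/1287 = 350/1573
take √, sign -1: I = -0.13306527

-0.133065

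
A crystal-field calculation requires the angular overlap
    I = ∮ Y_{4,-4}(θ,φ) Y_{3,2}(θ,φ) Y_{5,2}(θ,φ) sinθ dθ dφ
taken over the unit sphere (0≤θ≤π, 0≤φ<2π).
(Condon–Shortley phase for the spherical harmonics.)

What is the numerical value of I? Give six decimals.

Rules hold: Σm=0, L=12 even, 1≤5≤7.
N = 9·7·11 = 693
Δ = 2!·6!·4!/13! = 1/180180
Racah Σ t=0..2: t=0:+1/576 t=1:−1/144 t=2:+1/576 = -1/288
⇒ 3j(4 3 5; 0 0 0)² = 20/1001, sgn +1
Racah Σ t=2..2: t=2:+1/8640 = 1/8640
⇒ 3j(4 3 5; -4 2 2)² = 14/1287, sgn -1
4πI² = N·(3j₀)²·(3jₘ)² = 280/1859
I = -1·√(0.150619/4π) = -0.10947990

-0.109480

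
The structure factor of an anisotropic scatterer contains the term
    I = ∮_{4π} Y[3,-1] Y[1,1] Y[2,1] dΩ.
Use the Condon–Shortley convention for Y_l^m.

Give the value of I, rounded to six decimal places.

0.000000

m-sum = -1 + 1 + 1 = 1 ≠ 0 ⇒ I = 0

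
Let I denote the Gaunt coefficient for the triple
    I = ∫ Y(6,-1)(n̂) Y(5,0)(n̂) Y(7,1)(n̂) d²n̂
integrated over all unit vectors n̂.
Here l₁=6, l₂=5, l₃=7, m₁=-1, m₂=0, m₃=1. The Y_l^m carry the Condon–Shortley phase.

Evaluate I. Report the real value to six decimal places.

m-sum 0 ✓  L=18 even ✓  1≤7≤11 ✓
Π(2lᵢ+1) = 13×11×15 = 2145
triangle coeff Δ(6,5,7) = 1/174594420
Σ_t [0,4]: t=0:+1/4147200 t=1:−1/207360 t=2:+1/82944 t=3:−1/207360 t=4:+1/4147200 = 1/345600
(3j)²=420/46189 [(6 5 7; 0 0 0)], sign=-1
Σ_t [0,4]: t=0:+1/14515200 t=1:−1/414720 t=2:+1/103680 t=3:−1/165888 t=4:+1/2073600 = 17/9676800
(3j)²=85/19019 [(6 5 7; -1 0 1)], sign=+1
⇒ 4πI² = 4500/51623
I = (-1)√(4500/51623/(4π)) = -0.08328748

-0.083287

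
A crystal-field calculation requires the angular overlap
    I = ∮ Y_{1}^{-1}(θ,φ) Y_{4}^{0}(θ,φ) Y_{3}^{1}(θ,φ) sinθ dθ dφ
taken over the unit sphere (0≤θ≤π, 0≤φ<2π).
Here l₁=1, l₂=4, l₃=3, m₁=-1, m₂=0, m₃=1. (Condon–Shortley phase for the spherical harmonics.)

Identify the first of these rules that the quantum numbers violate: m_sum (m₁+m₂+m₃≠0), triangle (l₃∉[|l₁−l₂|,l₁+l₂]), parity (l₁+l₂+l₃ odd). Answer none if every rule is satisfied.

azimuthal sum: -1 + 0 + 1 = 0  ✓
3 ≤ 3 ≤ 5 (triangle on l)  ✓
L = 1 + 4 + 3 = 8 (even)  ✓

none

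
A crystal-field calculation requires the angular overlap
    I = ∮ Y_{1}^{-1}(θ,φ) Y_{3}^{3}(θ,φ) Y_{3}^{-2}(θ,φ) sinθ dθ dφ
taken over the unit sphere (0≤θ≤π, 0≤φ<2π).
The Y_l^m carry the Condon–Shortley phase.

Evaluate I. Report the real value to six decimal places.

Σlᵢ=7 odd — θ-integrand is odd under cosθ→−cosθ; I=0

0.000000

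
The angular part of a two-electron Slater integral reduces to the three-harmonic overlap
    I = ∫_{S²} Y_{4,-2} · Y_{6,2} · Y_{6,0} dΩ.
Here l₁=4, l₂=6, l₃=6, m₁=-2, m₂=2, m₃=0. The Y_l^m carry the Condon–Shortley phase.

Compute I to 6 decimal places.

-0.107540

m-sum 0 ✓  L=16 even ✓  2≤6≤10 ✓
Π(2lᵢ+1) = 9×13×13 = 1521
triangle coeff Δ(4,6,6) = 1/15315300
Σ_t [0,4]: t=0:+1/829440 t=1:−1/25920 t=2:+1/9216 t=3:−1/25920 t=4:+1/829440 = 7/207360
(3j)²=28/2431 [(4 6 6; 0 0 0)], sign=+1
Σ_t [2,4]: t=2:+1/138240 t=3:−1/25920 t=4:+1/55296 = -11/829440
(3j)²=11/1326 [(4 6 6; -2 2 0)], sign=-1
⇒ 4πI² = 42/289
I = (-1)√(42/289/(4π)) = -0.10754019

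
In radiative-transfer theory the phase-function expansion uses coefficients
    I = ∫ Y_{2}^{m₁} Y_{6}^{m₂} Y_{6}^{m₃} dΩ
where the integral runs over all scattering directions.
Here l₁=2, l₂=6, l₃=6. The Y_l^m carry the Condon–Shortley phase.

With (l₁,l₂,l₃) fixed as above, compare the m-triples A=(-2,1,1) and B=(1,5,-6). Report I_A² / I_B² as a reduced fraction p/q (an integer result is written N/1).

l's match ⇒ only the (l;m) 3-j factors differ between A and B.
A: triangle coeff Δ(2,6,6) = 1/90090; Σ_t [2,2]: t=2:+1/57600 = 1/57600; (3j)²=21/715 [(2 6 6; -2 1 1)], sign=-1
B: triangle coeff Δ(2,6,6) = 1/90090; Σ_t [1,1]: t=1:−1/7257600 = -1/7257600; (3j)²=11/455 [(2 6 6; 1 5 -6)], sign=-1
I_A²/I_B² = (21/715)/(11/455) = 147/121

147/121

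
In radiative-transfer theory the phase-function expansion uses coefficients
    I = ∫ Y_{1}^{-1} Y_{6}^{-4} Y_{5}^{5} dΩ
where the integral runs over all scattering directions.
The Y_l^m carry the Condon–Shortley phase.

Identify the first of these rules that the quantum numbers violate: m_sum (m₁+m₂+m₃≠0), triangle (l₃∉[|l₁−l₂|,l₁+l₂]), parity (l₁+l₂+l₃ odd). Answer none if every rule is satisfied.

none

m₁+m₂+m₃ = -1 − 4 + 5 = 0  ✓
triangle: |1−6|=5 ≤ l₃=5 ≤ 1+6=7  ✓
parity: l₁+l₂+l₃ = 12 is even  ✓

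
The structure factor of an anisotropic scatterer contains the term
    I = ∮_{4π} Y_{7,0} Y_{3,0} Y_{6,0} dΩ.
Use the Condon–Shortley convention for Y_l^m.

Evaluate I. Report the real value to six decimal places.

Rules hold: Σm=0, L=16 even, 4≤6≤10.
N = 15·7·13 = 1365
Δ = 4!·10!·2!/17! = 1/2042040
Racah Σ t=1..3: t=1:−1/207360 t=2:+1/57600 t=3:−1/207360 = 1/129600
⇒ 3j(7 3 6; 0 0 0)² = 168/12155, sgn +1
(m-triple is (0,0,0) — same symbol as above.)
4πI² = N·(3j₀)²·(3jₘ)² = 592704/2272985
I = +1·√(0.26076/4π) = 0.14405081

0.144051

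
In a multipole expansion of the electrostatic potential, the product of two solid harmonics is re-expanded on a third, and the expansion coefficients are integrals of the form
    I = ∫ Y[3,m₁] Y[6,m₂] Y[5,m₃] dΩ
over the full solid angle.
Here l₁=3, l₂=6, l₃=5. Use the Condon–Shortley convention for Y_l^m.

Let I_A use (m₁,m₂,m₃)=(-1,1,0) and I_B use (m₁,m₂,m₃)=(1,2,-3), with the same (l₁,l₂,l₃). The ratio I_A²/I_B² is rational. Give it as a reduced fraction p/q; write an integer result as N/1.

Shared (l₁,l₂,l₃)=(3,6,5): N and (l;000)² cancel in I_A²/I_B².
A: Δ = 4!·2!·8!/15! = 1/675675; Racah Σ t=2..4: t=2:+1/5760 t=3:−1/3456 t=4:+1/34560 = -1/11520; ⇒ 3j(3 6 5; -1 1 0)² = 2/429, sgn +1
B: Δ = 4!·2!·8!/15! = 1/675675; Racah Σ t=0..2: t=0:+1/1935360 t=1:−1/30240 t=2:+1/11520 = 1/18432; ⇒ 3j(3 6 5; 1 2 -3)² = 7/429, sgn +1
I_A²/I_B² = (2/429)/(7/429) = 2/7

2/7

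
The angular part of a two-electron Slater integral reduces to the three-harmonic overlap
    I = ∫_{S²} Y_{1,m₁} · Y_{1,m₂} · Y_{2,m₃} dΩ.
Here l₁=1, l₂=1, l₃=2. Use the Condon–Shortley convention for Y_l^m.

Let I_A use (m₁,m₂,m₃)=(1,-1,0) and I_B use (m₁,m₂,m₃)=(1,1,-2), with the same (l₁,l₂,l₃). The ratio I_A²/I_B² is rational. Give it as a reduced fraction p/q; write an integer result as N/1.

1/6

Shared (l₁,l₂,l₃)=(1,1,2): N and (l;000)² cancel in I_A²/I_B².
A: Δ = 0!·2!·2!/5! = 1/30; Racah Σ t=0..0: t=0:+1/4 = 1/4; ⇒ 3j(1 1 2; 1 -1 0)² = 1/30, sgn +1
B: Δ = 0!·2!·2!/5! = 1/30; Racah Σ t=0..0: t=0:+1/4 = 1/4; ⇒ 3j(1 1 2; 1 1 -2)² = 1/5, sgn +1
I_A²/I_B² = (1/30)/(1/5) = 1/6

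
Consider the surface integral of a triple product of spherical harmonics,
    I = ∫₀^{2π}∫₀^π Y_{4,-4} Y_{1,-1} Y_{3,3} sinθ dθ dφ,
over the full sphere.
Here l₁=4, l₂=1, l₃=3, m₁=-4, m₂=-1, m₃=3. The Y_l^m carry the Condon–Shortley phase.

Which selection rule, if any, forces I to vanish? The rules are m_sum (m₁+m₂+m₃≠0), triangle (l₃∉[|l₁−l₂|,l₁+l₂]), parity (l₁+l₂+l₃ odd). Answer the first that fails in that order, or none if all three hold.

m₁+m₂+m₃ = -4 − 1 + 3 = -2  ✗
triangle: |4−1|=3 ≤ l₃=3 ≤ 4+1=5
parity: l₁+l₂+l₃ = 8 is even

m_sum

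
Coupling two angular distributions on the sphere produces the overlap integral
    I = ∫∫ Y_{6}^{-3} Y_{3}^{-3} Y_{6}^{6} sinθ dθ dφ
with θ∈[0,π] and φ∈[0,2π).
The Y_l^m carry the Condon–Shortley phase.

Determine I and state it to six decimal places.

L=15 odd ⇒ parity kills the (l;000) factor ⇒ I = 0

0.000000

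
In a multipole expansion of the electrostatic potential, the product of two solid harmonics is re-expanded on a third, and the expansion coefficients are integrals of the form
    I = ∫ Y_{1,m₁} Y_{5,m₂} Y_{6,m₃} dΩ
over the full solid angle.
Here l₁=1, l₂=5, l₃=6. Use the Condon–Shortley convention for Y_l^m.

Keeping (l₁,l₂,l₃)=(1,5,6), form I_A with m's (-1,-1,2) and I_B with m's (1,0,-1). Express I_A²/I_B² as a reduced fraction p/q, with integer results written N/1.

Shared (l₁,l₂,l₃)=(1,5,6): N and (l;000)² cancel in I_A²/I_B².
A: Δ = 0!·2!·10!/13! = 1/858; Racah Σ t=0..0: t=0:+1/34560 = 1/34560; ⇒ 3j(1 5 6; -1 -1 2)² = 14/429, sgn +1
B: Δ = 0!·2!·10!/13! = 1/858; Racah Σ t=0..0: t=0:+1/28800 = 1/28800; ⇒ 3j(1 5 6; 1 0 -1)² = 7/286, sgn -1
I_A²/I_B² = (14/429)/(7/286) = 4/3

4/3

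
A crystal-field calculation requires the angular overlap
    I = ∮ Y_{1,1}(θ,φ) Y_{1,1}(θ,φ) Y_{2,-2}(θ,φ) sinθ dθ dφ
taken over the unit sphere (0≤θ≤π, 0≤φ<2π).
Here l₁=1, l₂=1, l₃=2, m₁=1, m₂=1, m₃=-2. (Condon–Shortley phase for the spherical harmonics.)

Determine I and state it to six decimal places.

Checks pass: Σm=0; 4 even; l₃=2∈[0,2].
(2·1+1)(2·1+1)(2·2+1) = 45
Δ: 0! 2! 2! / 5! → 1/30
sum: t=0:+1/1 = 1/1
3j²(1 1 2; 0 0 0) = Δ·Π!·Σ² = 2/15  (sign +1)
sum: t=0:+1/4 = 1/4
3j²(1 1 2; 1 1 -2) = Δ·Π!·Σ² = 1/5  (sign +1)
combine: 4πI² = 45·2/15·1/5 = 6/5
take √, sign +1: I = 0.30901936

0.309019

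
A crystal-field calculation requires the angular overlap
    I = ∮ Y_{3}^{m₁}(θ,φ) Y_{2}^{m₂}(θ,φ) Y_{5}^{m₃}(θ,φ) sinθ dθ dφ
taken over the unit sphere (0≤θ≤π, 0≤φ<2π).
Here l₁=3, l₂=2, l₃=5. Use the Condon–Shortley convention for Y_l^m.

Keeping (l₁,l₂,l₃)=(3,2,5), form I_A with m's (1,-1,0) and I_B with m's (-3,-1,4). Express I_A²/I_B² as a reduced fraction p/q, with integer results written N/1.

25/42

Same 3,2,5: normalisation and zero-m 3j drop out of the ratio.
A: Δ: 0! 6! 4! / 11! → 1/2310; sum: t=0:+1/288 = 1/288; 3j²(3 2 5; 1 -1 0) = Δ·Π!·Σ² = 5/231  (sign -1)
B: Δ: 0! 6! 4! / 11! → 1/2310; sum: t=0:+1/4320 = 1/4320; 3j²(3 2 5; -3 -1 4) = Δ·Π!·Σ² = 2/55  (sign -1)
I_A²/I_B² = (5/231)/(2/55) = 25/42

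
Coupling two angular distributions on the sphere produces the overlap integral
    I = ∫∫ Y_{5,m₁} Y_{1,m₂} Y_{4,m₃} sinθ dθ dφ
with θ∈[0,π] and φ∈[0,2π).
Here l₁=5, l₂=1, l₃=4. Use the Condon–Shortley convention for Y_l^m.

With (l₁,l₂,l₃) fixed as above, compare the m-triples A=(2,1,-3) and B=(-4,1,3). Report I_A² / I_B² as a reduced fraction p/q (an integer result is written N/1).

Same 5,1,4: normalisation and zero-m 3j drop out of the ratio.
A: Δ: 2! 8! 0! / 11! → 1/495; sum: t=2:+1/10080 = 1/10080; 3j²(5 1 4; 2 1 -3) = Δ·Π!·Σ² = 1/165  (sign -1)
B: Δ: 2! 8! 0! / 11! → 1/495; sum: t=2:+1/10080 = 1/10080; 3j²(5 1 4; -4 1 3) = Δ·Π!·Σ² = 4/55  (sign -1)
I_A²/I_B² = (1/165)/(4/55) = 1/12

1/12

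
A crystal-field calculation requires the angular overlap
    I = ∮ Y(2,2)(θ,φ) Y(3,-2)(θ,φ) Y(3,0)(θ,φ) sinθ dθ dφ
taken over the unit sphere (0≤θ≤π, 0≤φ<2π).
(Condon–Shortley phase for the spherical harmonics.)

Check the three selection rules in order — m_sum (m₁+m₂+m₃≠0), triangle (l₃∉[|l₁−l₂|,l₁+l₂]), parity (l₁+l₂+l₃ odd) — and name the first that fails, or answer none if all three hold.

Σmᵢ = 0  ✓
l₃∈[|l₁−l₂|,l₁+l₂]=[1,5], have l₃=3  ✓
Σlᵢ = 8 ⇒ even  ✓

none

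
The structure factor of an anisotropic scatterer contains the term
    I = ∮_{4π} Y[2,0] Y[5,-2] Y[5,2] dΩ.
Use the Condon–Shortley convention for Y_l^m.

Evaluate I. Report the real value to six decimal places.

Rules hold: Σm=0, L=12 even, 3≤5≤7.
N = 5·11·11 = 605
Δ = 2!·2!·8!/13! = 1/38610
Racah Σ t=0..2: t=0:+1/2880 t=1:−1/576 t=2:+1/2880 = -1/960
⇒ 3j(2 5 5; 0 0 0)² = 10/429, sgn +1
Racah Σ t=0..2: t=0:+1/2880 t=1:−1/1440 t=2:+1/20160 = -1/3360
⇒ 3j(2 5 5; 0 -2 2)² = 6/715, sgn +1
4πI² = N·(3j₀)²·(3jₘ)² = 20/169
I = +1·√(0.118343/4π) = 0.09704356

0.097044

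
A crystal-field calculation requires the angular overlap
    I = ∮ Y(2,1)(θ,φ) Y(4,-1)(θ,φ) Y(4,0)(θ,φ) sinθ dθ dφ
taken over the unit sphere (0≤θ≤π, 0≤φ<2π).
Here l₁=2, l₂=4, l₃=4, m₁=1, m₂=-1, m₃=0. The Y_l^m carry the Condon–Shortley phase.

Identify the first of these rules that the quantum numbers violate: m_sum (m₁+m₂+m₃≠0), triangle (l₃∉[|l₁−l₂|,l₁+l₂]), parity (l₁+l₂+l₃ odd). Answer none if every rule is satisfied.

azimuthal sum: 1 − 1 + 0 = 0  ✓
2 ≤ 4 ≤ 6 (triangle on l)  ✓
L = 2 + 4 + 4 = 10 (even)  ✓

none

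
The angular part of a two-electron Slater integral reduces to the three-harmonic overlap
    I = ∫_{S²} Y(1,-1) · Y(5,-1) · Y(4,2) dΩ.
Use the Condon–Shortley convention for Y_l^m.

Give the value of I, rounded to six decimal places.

-0.120286

Rules hold: Σm=0, L=10 even, 4≤4≤6.
N = 3·11·9 = 297
Δ = 2!·0!·8!/11! = 1/495
Racah Σ t=1..1: t=1:−1/576 = -1/576
⇒ 3j(1 5 4; 0 0 0)² = 5/99, sgn -1
Racah Σ t=2..2: t=2:+1/2880 = 1/2880
⇒ 3j(1 5 4; -1 -1 2)² = 2/165, sgn +1
4πI² = N·(3j₀)²·(3jₘ)² = 2/11
I = -1·√(0.181818/4π) = -0.12028562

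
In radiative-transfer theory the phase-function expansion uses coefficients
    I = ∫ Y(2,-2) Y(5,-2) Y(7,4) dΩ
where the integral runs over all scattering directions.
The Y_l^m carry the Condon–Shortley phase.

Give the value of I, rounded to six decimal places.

0.205860

Checks pass: Σm=0; 14 even; l₃=7∈[3,7].
(2·2+1)(2·5+1)(2·7+1) = 825
Δ: 0! 4! 10! / 15! → 1/15015
sum: t=0:+1/57600 = 1/57600
3j²(2 5 7; 0 0 0) = Δ·Π!·Σ² = 21/715  (sign -1)
sum: t=0:+1/725760 = 1/725760
3j²(2 5 7; -2 -2 4) = Δ·Π!·Σ² = 2/91  (sign -1)
combine: 4πI² = 825·21/715·2/91 = 90/169
take √, sign +1: I = 0.20586047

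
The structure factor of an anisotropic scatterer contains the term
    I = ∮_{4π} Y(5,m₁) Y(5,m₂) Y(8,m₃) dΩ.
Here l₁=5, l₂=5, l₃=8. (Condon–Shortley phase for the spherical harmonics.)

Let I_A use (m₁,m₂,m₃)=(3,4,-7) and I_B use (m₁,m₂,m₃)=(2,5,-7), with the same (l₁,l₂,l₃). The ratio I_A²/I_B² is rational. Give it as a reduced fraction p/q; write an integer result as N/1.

4/15

Shared (l₁,l₂,l₃)=(5,5,8): N and (l;000)² cancel in I_A²/I_B².
A: Δ = 2!·8!·8!/19! = 1/37413090; Racah Σ t=1..2: t=1:−1/203212800 t=2:+1/406425600 = -1/406425600; ⇒ 3j(5 5 8; 3 4 -7)² = 2/323, sgn +1
B: Δ = 2!·8!·8!/19! = 1/37413090; Racah Σ t=2..2: t=2:+1/406425600 = 1/406425600; ⇒ 3j(5 5 8; 2 5 -7)² = 15/646, sgn -1
I_A²/I_B² = (2/323)/(15/646) = 4/15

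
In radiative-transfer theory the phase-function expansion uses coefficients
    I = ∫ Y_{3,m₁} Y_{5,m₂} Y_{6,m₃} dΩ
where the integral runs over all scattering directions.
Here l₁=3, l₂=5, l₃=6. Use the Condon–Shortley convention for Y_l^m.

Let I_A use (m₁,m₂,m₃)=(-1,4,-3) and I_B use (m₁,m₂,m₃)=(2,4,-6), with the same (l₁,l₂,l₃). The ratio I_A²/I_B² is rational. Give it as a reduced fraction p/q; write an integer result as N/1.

l's match ⇒ only the (l;m) 3-j factors differ between A and B.
A: triangle coeff Δ(3,5,6) = 1/675675; Σ_t [1,2]: t=1:−1/241920 t=2:+1/40320 = 1/48384; (3j)²=24/1001 [(3 5 6; -1 4 -3)], sign=-1
B: triangle coeff Δ(3,5,6) = 1/675675; Σ_t [1,1]: t=1:−1/967680 = -1/967680; (3j)²=3/91 [(3 5 6; 2 4 -6)], sign=-1
I_A²/I_B² = (24/1001)/(3/91) = 8/11

8/11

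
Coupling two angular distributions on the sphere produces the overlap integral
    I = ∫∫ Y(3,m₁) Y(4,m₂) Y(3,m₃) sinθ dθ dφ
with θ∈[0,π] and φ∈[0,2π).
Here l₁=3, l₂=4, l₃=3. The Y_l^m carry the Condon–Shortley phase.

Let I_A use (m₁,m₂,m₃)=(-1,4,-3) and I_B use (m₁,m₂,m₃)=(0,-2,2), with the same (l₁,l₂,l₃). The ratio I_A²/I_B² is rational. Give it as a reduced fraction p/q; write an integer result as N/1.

14/1

Same 3,4,3: normalisation and zero-m 3j drop out of the ratio.
A: Δ: 4! 2! 4! / 11! → 1/34650; sum: t=4:+1/1152 = 1/1152; 3j²(3 4 3; -1 4 -3) = Δ·Π!·Σ² = 1/33  (sign +1)
B: Δ: 4! 2! 4! / 11! → 1/34650; sum: t=1:−1/72 t=2:+1/96 = -1/288; 3j²(3 4 3; 0 -2 2) = Δ·Π!·Σ² = 1/462  (sign +1)
I_A²/I_B² = (1/33)/(1/462) = 14/1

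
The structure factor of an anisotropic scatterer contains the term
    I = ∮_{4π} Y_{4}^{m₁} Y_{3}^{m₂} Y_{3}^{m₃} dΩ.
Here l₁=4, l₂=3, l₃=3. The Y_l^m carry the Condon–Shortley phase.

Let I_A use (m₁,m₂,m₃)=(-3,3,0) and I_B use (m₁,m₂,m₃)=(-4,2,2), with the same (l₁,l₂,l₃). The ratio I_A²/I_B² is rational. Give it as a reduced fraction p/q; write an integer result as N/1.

Same 4,3,3: normalisation and zero-m 3j drop out of the ratio.
A: Δ: 4! 4! 2! / 11! → 1/34650; sum: t=4:+1/288 = 1/288; 3j²(4 3 3; -3 3 0) = Δ·Π!·Σ² = 1/22  (sign -1)
B: Δ: 4! 4! 2! / 11! → 1/34650; sum: t=4:+1/576 = 1/576; 3j²(4 3 3; -4 2 2) = Δ·Π!·Σ² = 5/99  (sign -1)
I_A²/I_B² = (1/22)/(5/99) = 9/10

9/10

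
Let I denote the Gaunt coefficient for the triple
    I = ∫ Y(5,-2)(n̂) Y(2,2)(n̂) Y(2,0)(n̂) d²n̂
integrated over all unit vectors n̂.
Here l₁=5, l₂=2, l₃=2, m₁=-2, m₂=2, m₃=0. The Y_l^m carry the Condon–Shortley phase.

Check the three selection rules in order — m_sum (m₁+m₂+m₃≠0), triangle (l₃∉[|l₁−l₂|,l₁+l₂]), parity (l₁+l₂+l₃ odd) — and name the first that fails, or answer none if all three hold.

Σmᵢ = 0  ✓
l₃∈[|l₁−l₂|,l₁+l₂]=[3,7], have l₃=2  ✗
Σlᵢ = 9 ⇒ odd

triangle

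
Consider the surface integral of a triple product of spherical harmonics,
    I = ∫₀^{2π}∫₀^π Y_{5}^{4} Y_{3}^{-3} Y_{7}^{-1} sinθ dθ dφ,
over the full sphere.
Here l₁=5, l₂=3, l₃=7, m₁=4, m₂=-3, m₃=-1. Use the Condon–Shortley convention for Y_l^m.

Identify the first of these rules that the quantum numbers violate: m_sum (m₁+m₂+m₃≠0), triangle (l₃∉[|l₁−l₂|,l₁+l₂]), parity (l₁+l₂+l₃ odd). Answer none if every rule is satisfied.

Σmᵢ = 0  ✓
l₃∈[|l₁−l₂|,l₁+l₂]=[2,8], have l₃=7  ✓
Σlᵢ = 15 ⇒ odd  ✗

parity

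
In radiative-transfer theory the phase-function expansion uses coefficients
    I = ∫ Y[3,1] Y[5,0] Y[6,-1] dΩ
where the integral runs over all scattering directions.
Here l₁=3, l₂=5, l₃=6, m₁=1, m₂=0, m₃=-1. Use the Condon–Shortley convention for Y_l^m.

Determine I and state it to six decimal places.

-0.077843

m-sum 0 ✓  L=14 even ✓  2≤6≤8 ✓
Π(2lᵢ+1) = 7×11×13 = 1001
triangle coeff Δ(3,5,6) = 1/675675
Σ_t [0,2]: t=0:+1/8640 t=1:−1/2304 t=2:+1/8640 = -7/34560
(3j)²=7/429 [(3 5 6; 0 0 0)], sign=-1
Σ_t [0,2]: t=0:+1/5760 t=1:−1/3456 t=2:+1/34560 = -1/11520
(3j)²=2/429 [(3 5 6; 1 0 -1)], sign=+1
⇒ 4πI² = 98/1287
I = (-1)√(98/1287/(4π)) = -0.07784287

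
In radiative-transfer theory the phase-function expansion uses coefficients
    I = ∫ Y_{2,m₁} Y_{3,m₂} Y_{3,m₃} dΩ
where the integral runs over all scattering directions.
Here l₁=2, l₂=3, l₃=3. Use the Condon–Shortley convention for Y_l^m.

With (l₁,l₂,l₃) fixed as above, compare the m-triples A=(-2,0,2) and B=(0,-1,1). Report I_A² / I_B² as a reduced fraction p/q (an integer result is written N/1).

20/9

Shared (l₁,l₂,l₃)=(2,3,3): N and (l;000)² cancel in I_A²/I_B².
A: Δ = 2!·2!·4!/9! = 1/3780; Racah Σ t=2..2: t=2:+1/24 = 1/24; ⇒ 3j(2 3 3; -2 0 2)² = 1/21, sgn -1
B: Δ = 2!·2!·4!/9! = 1/3780; Racah Σ t=0..2: t=0:+1/16 t=1:−1/6 t=2:+1/96 = -3/32; ⇒ 3j(2 3 3; 0 -1 1)² = 3/140, sgn -1
I_A²/I_B² = (1/21)/(3/140) = 20/9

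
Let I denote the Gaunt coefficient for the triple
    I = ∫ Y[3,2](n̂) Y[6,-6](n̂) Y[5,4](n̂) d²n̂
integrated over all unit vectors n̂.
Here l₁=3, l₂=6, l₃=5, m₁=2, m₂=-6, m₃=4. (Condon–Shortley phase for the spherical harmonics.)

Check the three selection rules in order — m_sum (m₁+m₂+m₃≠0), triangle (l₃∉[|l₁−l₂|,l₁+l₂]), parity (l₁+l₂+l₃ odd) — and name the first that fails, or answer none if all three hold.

Σmᵢ = 0  ✓
l₃∈[|l₁−l₂|,l₁+l₂]=[3,9], have l₃=5  ✓
Σlᵢ = 14 ⇒ even  ✓

none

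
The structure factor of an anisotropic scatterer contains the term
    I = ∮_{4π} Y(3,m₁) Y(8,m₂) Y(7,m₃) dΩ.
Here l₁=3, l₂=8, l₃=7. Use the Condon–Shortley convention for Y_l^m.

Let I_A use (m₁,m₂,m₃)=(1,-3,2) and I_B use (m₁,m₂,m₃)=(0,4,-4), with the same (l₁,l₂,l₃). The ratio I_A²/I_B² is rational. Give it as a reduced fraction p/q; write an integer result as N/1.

Same 3,8,7: normalisation and zero-m 3j drop out of the ratio.
A: Δ: 4! 2! 12! / 19! → 1/5290740; sum: t=0:+1/29030400 t=1:−1/5806080 t=2:+1/17418240 = -1/12441600; 3j²(3 8 7; 1 -3 2) = Δ·Π!·Σ² = 154/12597  (sign +1)
B: Δ: 4! 2! 12! / 19! → 1/5290740; sum: t=1:−1/479001600 t=2:+1/29030400 t=3:−1/26127360 = -17/2874009600; 3j²(3 8 7; 0 4 -4) = Δ·Π!·Σ² = 17/25935  (sign +1)
I_A²/I_B² = (154/12597)/(17/25935) = 5390/289

5390/289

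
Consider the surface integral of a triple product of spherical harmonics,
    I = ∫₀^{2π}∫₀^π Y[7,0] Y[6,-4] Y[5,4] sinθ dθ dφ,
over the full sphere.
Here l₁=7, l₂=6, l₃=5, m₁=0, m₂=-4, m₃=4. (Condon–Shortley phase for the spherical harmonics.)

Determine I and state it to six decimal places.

0.150533

Checks pass: Σm=0; 18 even; l₃=5∈[1,13].
(2·7+1)(2·6+1)(2·5+1) = 2145
Δ: 8! 6! 4! / 19! → 1/174594420
sum: t=2:+1/4147200 t=3:−1/207360 t=4:+1/82944 t=5:−1/207360 t=6:+1/4147200 = 1/345600
3j²(7 6 5; 0 0 0) = Δ·Π!·Σ² = 420/46189  (sign -1)
sum: t=1:−1/21772800 t=2:+1/4147200 = 17/87091200
3j²(7 6 5; 0 -4 4) = Δ·Π!·Σ² = 119/8151  (sign -1)
combine: 4πI² = 2145·420/46189·119/8151 = 14700/51623
take √, sign +1: I = 0.15053314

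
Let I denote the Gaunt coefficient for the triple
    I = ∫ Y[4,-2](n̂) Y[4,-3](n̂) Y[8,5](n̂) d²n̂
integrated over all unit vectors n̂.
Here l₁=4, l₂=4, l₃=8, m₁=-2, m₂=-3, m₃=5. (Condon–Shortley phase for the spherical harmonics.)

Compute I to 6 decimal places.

-0.240299

Rules hold: Σm=0, L=16 even, 0≤8≤8.
N = 9·9·17 = 1377
Δ = 0!·8!·8!/17! = 1/218790
Racah Σ t=0..0: t=0:+1/331776 = 1/331776
⇒ 3j(4 4 8; 0 0 0)² = 490/21879, sgn +1
Racah Σ t=0..0: t=0:+1/7257600 = 1/7257600
⇒ 3j(4 4 8; -2 -3 5)² = 2/85, sgn -1
4πI² = N·(3j₀)²·(3jₘ)² = 1764/2431
I = -1·√(0.725627/4π) = -0.24029895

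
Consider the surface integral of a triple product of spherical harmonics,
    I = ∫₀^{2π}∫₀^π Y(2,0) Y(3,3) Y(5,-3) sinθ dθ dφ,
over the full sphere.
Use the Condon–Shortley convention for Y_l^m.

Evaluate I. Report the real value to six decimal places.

-0.126792

Checks pass: Σm=0; 10 even; l₃=5∈[1,5].
(2·2+1)(2·3+1)(2·5+1) = 385
Δ: 0! 4! 6! / 11! → 1/2310
sum: t=0:+1/144 = 1/144
3j²(2 3 5; 0 0 0) = Δ·Π!·Σ² = 10/231  (sign -1)
sum: t=0:+1/2880 = 1/2880
3j²(2 3 5; 0 3 -3) = Δ·Π!·Σ² = 2/165  (sign +1)
combine: 4πI² = 385·10/231·2/165 = 20/99
take √, sign -1: I = -0.12679218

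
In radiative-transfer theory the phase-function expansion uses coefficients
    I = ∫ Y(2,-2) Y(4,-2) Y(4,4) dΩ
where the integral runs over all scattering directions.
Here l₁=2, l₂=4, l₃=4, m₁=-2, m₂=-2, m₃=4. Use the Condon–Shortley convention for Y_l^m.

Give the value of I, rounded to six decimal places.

-0.106180

Checks pass: Σm=0; 10 even; l₃=4∈[2,6].
(2·2+1)(2·4+1)(2·4+1) = 405
Δ: 2! 2! 6! / 11! → 1/13860
sum: t=0:+1/192 t=1:−1/36 t=2:+1/192 = -5/288
3j²(2 4 4; 0 0 0) = Δ·Π!·Σ² = 20/693  (sign -1)
sum: t=2:+1/2880 = 1/2880
3j²(2 4 4; -2 -2 4) = Δ·Π!·Σ² = 2/165  (sign +1)
combine: 4πI² = 405·20/693·2/165 = 120/847
take √, sign -1: I = -0.10618031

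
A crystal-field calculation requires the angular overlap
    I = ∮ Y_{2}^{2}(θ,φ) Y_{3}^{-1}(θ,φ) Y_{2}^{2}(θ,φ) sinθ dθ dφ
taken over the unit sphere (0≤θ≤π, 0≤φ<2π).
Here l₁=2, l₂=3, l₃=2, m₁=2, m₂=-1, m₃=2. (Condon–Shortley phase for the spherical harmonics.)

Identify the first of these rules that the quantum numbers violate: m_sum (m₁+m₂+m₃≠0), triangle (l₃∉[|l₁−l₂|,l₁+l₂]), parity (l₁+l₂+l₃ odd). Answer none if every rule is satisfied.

m₁+m₂+m₃ = 2 − 1 + 2 = 3  ✗
triangle: |2−3|=1 ≤ l₃=2 ≤ 2+3=5
parity: l₁+l₂+l₃ = 7 is odd

m_sum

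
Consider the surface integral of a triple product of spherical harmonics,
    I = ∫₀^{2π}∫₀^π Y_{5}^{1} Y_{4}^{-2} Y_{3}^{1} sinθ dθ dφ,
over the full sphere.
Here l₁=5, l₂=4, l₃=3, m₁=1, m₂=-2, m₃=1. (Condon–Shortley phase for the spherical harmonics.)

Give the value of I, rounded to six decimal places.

Checks pass: Σm=0; 12 even; l₃=3∈[1,9].
(2·5+1)(2·4+1)(2·3+1) = 693
Δ: 6! 4! 2! / 13! → 1/180180
sum: t=2:+1/576 t=3:−1/144 t=4:+1/576 = -1/288
3j²(5 4 3; 0 0 0) = Δ·Π!·Σ² = 20/1001  (sign +1)
sum: t=0:+1/34560 t=1:−1/720 t=2:+1/384 = 43/34560
3j²(5 4 3; 1 -2 1) = Δ·Π!·Σ² = 1849/180180  (sign +1)
combine: 4πI² = 693·20/1001·1849/180180 = 1849/13013
take √, sign +1: I = 0.10633465

0.106335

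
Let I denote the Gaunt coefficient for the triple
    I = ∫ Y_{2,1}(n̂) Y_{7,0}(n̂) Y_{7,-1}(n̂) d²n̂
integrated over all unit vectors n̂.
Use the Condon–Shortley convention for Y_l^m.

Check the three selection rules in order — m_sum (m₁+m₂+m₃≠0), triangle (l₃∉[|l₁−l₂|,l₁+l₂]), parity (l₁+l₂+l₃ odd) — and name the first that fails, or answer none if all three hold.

none

Σmᵢ = 0  ✓
l₃∈[|l₁−l₂|,l₁+l₂]=[5,9], have l₃=7  ✓
Σlᵢ = 16 ⇒ even  ✓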